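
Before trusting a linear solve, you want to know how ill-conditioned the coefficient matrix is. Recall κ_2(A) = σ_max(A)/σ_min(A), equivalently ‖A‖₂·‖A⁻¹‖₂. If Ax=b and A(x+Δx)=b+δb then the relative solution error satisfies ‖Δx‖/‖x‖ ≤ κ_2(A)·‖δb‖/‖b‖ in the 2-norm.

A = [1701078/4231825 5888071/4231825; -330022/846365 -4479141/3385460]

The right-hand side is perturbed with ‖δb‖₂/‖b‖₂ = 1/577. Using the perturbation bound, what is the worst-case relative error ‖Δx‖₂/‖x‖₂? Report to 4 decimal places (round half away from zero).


M = AᵀA = [6678394024/21294105625 45790516611/42588211250; 45790516611/42588211250 1255978221241/340705690000]. tr(M)=2180532041/545129104, det(M)=15625/136282276
eigenvalues of AᵀA: λ = (tr ± √(tr²−4·det))/2 = 4, 15625/545129104
κ_2(A) = √(λ_max/λ_min) = √(4 / (15625/545129104)) = 373.5680
bound on ‖Δx‖/‖x‖: κ·ε = 373.5680·1/577 = 0.6474

0.6474


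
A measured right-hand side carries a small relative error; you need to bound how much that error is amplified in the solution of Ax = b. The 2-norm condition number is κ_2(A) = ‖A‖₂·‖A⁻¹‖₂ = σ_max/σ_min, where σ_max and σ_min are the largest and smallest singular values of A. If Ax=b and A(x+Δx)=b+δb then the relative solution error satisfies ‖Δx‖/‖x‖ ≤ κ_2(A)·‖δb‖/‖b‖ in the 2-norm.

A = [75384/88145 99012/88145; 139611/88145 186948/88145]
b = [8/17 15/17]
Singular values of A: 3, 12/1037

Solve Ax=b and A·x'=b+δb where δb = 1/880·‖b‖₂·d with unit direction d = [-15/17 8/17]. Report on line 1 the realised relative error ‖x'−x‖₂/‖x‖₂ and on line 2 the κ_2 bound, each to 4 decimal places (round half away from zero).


0.2946
0.2946

from the listed singular values, σ₁ = 3, σ_n = 12/1037
condition number: 3 ÷ (12/1037) = 259.2500
perturbation bound = 259.2500·1/880 = 0.2946
solve Ax = b  →  x = [0.2000 0.2667]
2-norm of b is 1.0000; of x, 0.3333
re-solving with b+δb shifts x by Δx of norm 0.0982
realised ‖Δx‖/‖x‖ = 0.2946
so the bound is sharp here: realised error equals the bound


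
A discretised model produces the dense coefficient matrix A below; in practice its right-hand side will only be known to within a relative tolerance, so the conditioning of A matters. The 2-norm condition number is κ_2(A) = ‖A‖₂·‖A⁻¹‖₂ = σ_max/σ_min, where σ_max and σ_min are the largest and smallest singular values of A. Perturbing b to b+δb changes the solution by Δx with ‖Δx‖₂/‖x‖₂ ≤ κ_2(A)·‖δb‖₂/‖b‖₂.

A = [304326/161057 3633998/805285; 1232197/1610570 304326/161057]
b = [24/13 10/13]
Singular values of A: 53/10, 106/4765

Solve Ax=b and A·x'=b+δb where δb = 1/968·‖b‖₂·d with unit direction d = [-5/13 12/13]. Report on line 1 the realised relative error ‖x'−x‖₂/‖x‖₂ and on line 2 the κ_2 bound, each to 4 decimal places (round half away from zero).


largest singular value 53/10, smallest 106/4765
κ_2(A) = (53/10) / (106/4765) = 238.2500
perturbation bound = 238.2500·1/968 = 0.2461
solve Ax = b  →  x = [0.1451 0.3483]
‖b‖₂ = 2.0000 and ‖x‖₂ = 0.3774
re-solving with b+δb shifts x by Δx of norm 0.0929
dividing the unrounded norms, ‖Δx‖/‖x‖ = 0.2461
so the bound is sharp here: realised error equals the bound

0.2461
0.2461


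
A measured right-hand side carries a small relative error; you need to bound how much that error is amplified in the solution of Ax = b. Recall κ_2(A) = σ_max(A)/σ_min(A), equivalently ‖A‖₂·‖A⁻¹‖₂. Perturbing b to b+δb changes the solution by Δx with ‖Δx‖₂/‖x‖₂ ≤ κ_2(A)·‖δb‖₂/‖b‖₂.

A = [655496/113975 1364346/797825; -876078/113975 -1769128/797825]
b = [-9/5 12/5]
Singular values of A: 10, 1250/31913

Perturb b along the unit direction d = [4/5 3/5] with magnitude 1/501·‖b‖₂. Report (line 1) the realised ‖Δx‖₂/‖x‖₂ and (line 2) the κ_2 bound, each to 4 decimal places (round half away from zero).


largest singular value 10, smallest 1250/31913
κ_2(A) = 10 / (1250/31913) = 255.3040
κ_2(A)·‖δb‖/‖b‖ = 0.5096
solve Ax = b  →  x = [-0.2880 -0.0840]
‖b‖ = 3.0000, ‖x‖ = 0.3000
δb = ε·‖b‖·d = [0.0048 0.0036]; solving A·Δx = δb gives ‖Δx‖ = 0.1529
dividing the unrounded norms, ‖Δx‖/‖x‖ = 0.5096
tightness: 0.5096 against a bound of 0.5096; the bound is attained (ratio 1)

0.5096
0.5096


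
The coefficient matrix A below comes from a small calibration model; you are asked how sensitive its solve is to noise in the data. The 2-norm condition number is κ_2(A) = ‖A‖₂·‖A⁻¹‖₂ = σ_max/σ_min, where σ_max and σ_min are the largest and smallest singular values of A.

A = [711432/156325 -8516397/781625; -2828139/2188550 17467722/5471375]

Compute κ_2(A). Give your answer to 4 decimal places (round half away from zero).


336.7000

AᵀA = [171521482185/7663601764 -514533764943/9579502205; -514533764943/9579502205 6174469099341/47897511025]; tr = 171514280781/1133668900, det = 228886641/1133668900
solving λ² − 171514280781/1133668900·λ + 228886641/1133668900 = 0 gives λ = 15129/100, 15129/11336689
σ_max=√(15129/100)=(123/10), σ_min=√(15129/11336689)=(123/3367) → κ = 336.7000


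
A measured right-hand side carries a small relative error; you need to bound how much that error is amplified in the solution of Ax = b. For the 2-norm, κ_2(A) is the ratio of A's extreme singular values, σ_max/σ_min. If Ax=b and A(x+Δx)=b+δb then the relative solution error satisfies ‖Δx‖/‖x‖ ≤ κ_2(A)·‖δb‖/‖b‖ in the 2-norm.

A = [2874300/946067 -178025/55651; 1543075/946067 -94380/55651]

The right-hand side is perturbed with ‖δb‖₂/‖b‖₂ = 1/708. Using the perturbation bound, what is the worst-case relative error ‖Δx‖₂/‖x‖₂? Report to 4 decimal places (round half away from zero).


M = AᵀA = [1269858125/106794269 -1333332000/106794269; -1333332000/106794269 1400016725/106794269]. tr(M)=92064650/3682561, det(M)=15625/3682561
λ_max, λ_min = (92064650/3682561 ± √8475669619560000/13561255518721)/2 = 25, 625/3682561
κ = σ_max/σ_min = 5/(25/1919) = 383.8000
κ_2(A)·‖δb‖/‖b‖ = 0.5421

0.5421


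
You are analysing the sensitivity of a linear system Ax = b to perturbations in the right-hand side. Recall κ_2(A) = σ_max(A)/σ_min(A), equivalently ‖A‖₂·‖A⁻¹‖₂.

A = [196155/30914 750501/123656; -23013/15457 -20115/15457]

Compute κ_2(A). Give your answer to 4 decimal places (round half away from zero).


form AᵀA = [24149421/568516 91981575/2274064; 91981575/2274064 350474121/9096256] with trace 876177/10816 and determinant 6561/10816
λ_max, λ_min = (876177/10816 ± √767402280225/116985856)/2 = 81, 81/10816
so κ_2 = √(81 / (81/10816)) = 104.0000

104.0000


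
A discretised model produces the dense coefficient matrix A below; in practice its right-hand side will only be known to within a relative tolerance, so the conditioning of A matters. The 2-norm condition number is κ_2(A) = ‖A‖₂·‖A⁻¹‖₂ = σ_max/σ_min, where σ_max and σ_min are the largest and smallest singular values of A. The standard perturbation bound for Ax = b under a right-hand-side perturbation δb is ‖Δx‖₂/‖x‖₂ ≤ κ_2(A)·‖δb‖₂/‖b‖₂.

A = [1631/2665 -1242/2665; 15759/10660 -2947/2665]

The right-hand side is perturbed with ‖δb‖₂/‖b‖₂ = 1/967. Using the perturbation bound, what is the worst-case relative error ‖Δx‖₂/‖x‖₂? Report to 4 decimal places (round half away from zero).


M = AᵀA = [1721353/672400 -322749/168100; -322749/168100 60517/42025]. tr(M)=107585/26896, det(M)=1/6724
solving λ² − 107585/26896·λ + 1/6724 = 0 gives λ = 4, 1/26896
σ_max=√4=2, σ_min=√(1/26896)=(1/164) → κ = 328.0000
κ_2(A)·‖δb‖/‖b‖ = 0.3392

0.3392


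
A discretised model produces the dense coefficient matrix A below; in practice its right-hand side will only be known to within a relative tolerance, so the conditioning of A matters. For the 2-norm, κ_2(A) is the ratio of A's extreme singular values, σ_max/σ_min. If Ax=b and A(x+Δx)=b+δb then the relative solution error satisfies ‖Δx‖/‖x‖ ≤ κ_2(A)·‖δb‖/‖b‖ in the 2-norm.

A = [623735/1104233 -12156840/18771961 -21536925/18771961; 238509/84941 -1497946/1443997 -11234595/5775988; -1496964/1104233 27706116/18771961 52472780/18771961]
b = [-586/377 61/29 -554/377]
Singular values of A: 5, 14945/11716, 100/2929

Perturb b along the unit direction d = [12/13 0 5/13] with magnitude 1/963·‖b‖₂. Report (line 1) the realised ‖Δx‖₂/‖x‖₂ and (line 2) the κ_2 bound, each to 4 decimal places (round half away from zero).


0.0016
0.1521

largest singular value 5, smallest 100/2929
condition number: 5 ÷ (100/2929) = 146.4500
bound on ‖Δx‖/‖x‖: κ·ε = 146.4500·1/963 = 0.1521
solve Ax = b  →  x = [0.8672 51.7590 -27.4344]
2-norm of b is 3.0000; of x, 58.5866
with δb = [0.0029 0.0000 0.0012], A·Δx = δb → ‖Δx‖ = 0.0912
relative error = 0.0016
realised/bound (from unrounded values) ≈ 0.0102


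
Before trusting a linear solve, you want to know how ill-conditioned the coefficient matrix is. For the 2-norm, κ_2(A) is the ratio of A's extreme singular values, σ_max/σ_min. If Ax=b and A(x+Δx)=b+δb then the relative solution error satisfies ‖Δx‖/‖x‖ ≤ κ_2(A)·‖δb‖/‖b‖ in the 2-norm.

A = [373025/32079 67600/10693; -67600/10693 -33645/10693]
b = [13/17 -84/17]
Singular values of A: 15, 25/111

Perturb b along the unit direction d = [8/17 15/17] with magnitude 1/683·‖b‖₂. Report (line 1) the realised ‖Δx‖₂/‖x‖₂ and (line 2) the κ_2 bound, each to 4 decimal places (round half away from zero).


from the listed singular values, σ₁ = 15, σ_n = 25/111
κ = σ_max/σ_min = 15/(25/111) = 66.6000
worst-case relative error ≤ 66.6000 × 1/683 = 0.0975
solve Ax = b  →  x = [8.5341 -15.5765]
2-norm of b is 5.0000; of x, 17.7611
δb = ε·‖b‖·d = [0.0034 0.0065]; solving A·Δx = δb gives ‖Δx‖ = 0.0325
dividing the unrounded norms, ‖Δx‖/‖x‖ = 0.0018
tightness: 0.0018 against a bound of 0.0975 (unrounded ratio ≈ 0.0188)

0.0018
0.0975


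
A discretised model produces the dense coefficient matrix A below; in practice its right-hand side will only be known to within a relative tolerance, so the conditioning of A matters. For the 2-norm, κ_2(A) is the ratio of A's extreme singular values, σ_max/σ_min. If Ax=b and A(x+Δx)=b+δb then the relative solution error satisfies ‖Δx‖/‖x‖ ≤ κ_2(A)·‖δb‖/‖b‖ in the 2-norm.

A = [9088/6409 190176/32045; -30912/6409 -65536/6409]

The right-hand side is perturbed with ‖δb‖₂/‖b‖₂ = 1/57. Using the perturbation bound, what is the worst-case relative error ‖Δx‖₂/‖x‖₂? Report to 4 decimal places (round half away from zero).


form AᵀA = [3592192/142129 41029632/710645; 41029632/710645 496681984/3553225] with trace 3470336/21025 and determinant 4194304/21025
eigenvalues of AᵀA: λ = (tr ± √(tr²−4·det))/2 = 4096/25, 1024/841
κ_2(A) = √(λ_max/λ_min) = √((4096/25) / (1024/841)) = 11.6000
worst-case relative error ≤ 11.6000 × 1/57 = 0.2035

0.2035


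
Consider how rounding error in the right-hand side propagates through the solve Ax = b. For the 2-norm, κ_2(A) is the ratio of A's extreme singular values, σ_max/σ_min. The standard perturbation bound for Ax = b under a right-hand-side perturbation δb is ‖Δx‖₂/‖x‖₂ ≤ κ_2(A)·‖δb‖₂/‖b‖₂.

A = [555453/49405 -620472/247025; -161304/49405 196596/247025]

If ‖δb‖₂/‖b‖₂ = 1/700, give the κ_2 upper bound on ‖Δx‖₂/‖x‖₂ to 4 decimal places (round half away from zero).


form AᵀA = [13381880625/97634161 -3010838040/97634161; -3010838040/97634161 677816784/97634161] with trace 8363889/58081 and determinant 32400/58081
λ_max, λ_min = (8363889/58081 ± √69947111906721/3373402561)/2 = 144, 225/58081
so κ_2 = √(144 / (225/58081)) = 192.8000
worst-case relative error ≤ 192.8000 × 1/700 = 0.2754

0.2754


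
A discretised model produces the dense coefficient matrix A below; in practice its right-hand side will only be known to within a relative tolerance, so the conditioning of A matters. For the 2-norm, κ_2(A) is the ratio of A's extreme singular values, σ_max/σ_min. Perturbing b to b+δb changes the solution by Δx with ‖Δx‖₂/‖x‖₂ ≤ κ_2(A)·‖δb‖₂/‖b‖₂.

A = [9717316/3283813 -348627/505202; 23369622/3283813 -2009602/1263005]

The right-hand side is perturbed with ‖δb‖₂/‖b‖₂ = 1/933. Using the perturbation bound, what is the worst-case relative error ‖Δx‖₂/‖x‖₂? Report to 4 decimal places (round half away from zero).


0.3302

form AᵀA = [3790328181460/63807265201 -4264071994098/319036326005; -4264071994098/319036326005 19192520421841/6380726520100] with trace 236897881361/3795792100 and determinant 38950081/948948025
solving λ² − 236897881361/3795792100·λ + 38950081/948948025 = 0 gives λ = 6241/100, 24964/37957921
κ_2(A) = √(λ_max/λ_min) = √((6241/100) / (24964/37957921)) = 308.0500
perturbation bound = 308.0500·1/933 = 0.3302


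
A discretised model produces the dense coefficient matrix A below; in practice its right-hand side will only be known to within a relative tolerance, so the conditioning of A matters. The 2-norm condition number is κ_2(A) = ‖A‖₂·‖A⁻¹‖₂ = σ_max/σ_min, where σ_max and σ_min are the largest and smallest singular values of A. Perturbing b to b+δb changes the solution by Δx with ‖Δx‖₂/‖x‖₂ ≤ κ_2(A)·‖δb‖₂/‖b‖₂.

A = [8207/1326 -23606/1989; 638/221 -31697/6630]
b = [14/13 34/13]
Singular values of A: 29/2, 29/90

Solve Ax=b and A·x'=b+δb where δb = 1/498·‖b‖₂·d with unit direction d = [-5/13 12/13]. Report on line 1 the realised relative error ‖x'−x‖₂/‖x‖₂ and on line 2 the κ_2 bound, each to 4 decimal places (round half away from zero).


σ_max = 29/2, σ_min = 29/90
κ = σ_max/σ_min = (29/2)/(29/90) = 45.0000
κ_2(A)·‖δb‖/‖b‖ = 0.0904
solve Ax = b  →  x = [5.5416 2.7992]
‖b‖₂ = 2.8284 and ‖x‖₂ = 6.2084
δb = ε·‖b‖·d = [-0.0022 0.0052]; solving A·Δx = δb gives ‖Δx‖ = 0.0176
dividing the unrounded norms, ‖Δx‖/‖x‖ = 0.0028
tightness: 0.0028 against a bound of 0.0904 (unrounded ratio ≈ 0.0314)

0.0028
0.0904


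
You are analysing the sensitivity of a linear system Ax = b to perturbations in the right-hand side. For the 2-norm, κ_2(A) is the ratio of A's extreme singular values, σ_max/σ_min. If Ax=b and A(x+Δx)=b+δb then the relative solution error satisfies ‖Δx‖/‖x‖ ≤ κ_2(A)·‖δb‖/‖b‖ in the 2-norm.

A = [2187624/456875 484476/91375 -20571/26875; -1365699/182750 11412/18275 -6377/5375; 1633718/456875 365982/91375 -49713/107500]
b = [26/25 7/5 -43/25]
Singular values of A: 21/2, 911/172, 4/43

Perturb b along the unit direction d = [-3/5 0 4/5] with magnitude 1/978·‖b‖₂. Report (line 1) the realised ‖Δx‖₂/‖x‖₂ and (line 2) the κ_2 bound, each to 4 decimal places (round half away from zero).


from the listed singular values, σ₁ = 21/2, σ_n = 4/43
κ_2(A) = (21/2) / (4/43) = 112.8750
perturbation bound = 112.8750·1/978 = 0.1154
solve Ax = b  →  x = [2.6636 -5.1967 -20.6929]
‖b‖ = 2.4495, ‖x‖ = 21.5010
with δb = [-0.0015 0.0000 0.0020], A·Δx = δb → ‖Δx‖ = 0.0269
dividing the unrounded norms, ‖Δx‖/‖x‖ = 0.0013
realised/bound (from unrounded values) ≈ 0.0108

0.0013
0.1154


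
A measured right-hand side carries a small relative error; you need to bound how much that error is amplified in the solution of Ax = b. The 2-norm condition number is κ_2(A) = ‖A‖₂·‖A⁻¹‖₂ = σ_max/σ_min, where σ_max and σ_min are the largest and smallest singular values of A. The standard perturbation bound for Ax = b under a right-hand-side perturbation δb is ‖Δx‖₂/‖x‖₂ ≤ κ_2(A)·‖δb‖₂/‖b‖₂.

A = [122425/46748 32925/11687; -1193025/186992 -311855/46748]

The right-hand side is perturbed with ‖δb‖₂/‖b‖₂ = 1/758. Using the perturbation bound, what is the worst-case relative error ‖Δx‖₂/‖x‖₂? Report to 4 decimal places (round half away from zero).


M = AᵀA = [9840915625/206899456 2583102375/51724864; 2583102375/51724864 678097225/12931216]. tr(M)=24602225/246016, det(M)=15625/61504
solving λ² − 24602225/246016·λ + 15625/61504 = 0 gives λ = 100, 625/246016
κ_2(A) = √(λ_max/λ_min) = √(100 / (625/246016)) = 198.4000
perturbation bound = 198.4000·1/758 = 0.2617

0.2617


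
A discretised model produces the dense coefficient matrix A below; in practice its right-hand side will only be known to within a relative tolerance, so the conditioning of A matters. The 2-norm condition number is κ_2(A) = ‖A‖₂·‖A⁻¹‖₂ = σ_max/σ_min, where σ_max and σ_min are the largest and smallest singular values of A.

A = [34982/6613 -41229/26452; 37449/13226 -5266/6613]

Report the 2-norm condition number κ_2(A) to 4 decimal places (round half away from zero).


M = AᵀA = [21790273/605284 -3177657/302642; -3177657/302642 7417033/2421136]. tr(M)=94578125/2421136, det(M)=390625/9684544
solving λ² − 94578125/2421136·λ + 390625/9684544 = 0 gives λ = 625/16, 625/605284
κ_2(A) = √(λ_max/λ_min) = √((625/16) / (625/605284)) = 194.5000

194.5000


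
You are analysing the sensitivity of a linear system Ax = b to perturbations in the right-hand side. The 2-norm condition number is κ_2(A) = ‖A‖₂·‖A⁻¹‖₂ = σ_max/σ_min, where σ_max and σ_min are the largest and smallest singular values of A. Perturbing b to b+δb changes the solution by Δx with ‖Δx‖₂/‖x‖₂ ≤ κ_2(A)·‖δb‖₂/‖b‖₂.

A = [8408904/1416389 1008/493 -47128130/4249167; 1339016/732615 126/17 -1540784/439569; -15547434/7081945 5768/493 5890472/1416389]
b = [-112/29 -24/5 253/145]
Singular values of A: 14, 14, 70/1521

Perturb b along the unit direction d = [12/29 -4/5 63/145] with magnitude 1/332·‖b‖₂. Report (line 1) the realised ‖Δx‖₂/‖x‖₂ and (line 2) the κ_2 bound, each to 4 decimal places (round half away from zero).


0.0064
0.9163

largest singular value 14, smallest 70/1521
κ_2(A) = 14 / (70/1521) = 304.2000
κ_2(A)·‖δb‖/‖b‖ = 0.9163
solve Ax = b  →  x = [57.3349 -0.1176 31.0167]
‖b‖ = 6.4031, ‖x‖ = 65.1870
re-solving with b+δb shifts x by Δx of norm 0.4191
relative error = 0.0064
realised/bound (from unrounded values) ≈ 0.0070


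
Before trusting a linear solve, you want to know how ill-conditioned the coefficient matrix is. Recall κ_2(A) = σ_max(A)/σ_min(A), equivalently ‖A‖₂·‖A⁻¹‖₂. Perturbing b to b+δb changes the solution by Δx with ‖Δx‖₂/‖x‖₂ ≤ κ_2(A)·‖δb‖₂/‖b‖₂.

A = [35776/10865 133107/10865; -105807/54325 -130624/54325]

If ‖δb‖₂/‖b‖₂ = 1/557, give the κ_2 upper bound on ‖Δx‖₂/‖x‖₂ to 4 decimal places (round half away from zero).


0.0190

M = AᵀA = [25694929/1755625 79043328/1755625; 79043328/1755625 273646321/1755625]. tr(M)=478946/2809, det(M)=714025/2809
char-poly roots: 169 and 4225/2809
σ_max=√169=13, σ_min=√(4225/2809)=(65/53) → κ = 10.6000
κ_2(A)·‖δb‖/‖b‖ = 0.0190


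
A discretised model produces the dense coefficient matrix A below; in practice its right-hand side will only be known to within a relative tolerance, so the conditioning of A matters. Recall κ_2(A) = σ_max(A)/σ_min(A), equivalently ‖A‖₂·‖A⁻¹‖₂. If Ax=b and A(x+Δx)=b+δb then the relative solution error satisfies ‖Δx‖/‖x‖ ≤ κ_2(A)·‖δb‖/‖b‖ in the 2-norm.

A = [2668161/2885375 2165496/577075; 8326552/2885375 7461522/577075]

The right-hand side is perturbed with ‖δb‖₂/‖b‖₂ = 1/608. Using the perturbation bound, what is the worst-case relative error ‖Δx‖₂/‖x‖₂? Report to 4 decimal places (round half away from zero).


form AᵀA = [122320882129/13320622225 108650628648/2664124445; 108650628648/2664124445 96581893572/532824889] with trace 1509142309/7924225 and determinant 10074276/7924225
eigenvalues of AᵀA: λ = (tr ± √(tr²−4·det))/2 = 4761/25, 2116/316969
κ = σ_max/σ_min = (69/5)/(46/563) = 168.9000
perturbation bound = 168.9000·1/608 = 0.2778

0.2778


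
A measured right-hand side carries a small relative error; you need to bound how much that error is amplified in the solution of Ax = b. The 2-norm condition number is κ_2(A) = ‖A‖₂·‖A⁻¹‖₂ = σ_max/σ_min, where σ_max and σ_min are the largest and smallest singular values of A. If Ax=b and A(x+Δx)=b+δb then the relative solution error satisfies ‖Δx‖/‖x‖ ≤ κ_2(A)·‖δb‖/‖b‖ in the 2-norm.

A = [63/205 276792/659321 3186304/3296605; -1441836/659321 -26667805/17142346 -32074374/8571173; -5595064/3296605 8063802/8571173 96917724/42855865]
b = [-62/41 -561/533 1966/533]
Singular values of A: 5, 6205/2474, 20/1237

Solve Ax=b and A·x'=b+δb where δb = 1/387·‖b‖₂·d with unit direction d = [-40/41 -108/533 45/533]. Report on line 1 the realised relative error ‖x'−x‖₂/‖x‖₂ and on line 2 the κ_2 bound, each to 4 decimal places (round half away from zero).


largest singular value 5, smallest 20/1237
κ_2(A) = 5 / (20/1237) = 309.2500
perturbation bound = 309.2500·1/387 = 0.7991
solve Ax = b  →  x = [-1.0363 -113.9081 48.2405]
‖b‖ = 4.1231, ‖x‖ = 123.7064
Δx = A⁻¹·δb where δb = 1/387·4.1231·d; ‖Δx‖ = 0.6590
relative error = 0.0053
tightness: 0.0053 against a bound of 0.7991 (unrounded ratio ≈ 0.0067)

0.0053
0.7991


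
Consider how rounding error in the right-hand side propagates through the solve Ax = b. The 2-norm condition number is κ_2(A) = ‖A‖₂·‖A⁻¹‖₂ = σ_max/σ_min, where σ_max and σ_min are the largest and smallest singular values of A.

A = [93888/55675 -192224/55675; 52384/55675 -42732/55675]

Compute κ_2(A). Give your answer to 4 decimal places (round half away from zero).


8.1875

form AᵀA = [18494464/4959529 -32457600/4959529; -32457600/4959529 62041744/4959529] with trace 278672/17161 and determinant 65536/17161
solving λ² − 278672/17161·λ + 65536/17161 = 0 gives λ = 16, 4096/17161
κ = σ_max/σ_min = 4/(64/131) = 8.1875


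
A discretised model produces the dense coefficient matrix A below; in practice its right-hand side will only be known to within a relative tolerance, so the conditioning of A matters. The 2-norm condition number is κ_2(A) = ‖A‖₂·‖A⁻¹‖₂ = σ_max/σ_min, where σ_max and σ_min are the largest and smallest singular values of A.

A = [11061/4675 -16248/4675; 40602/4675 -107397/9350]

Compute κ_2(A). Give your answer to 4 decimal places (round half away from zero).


M = AᵀA = [2833389/34969 -3775977/34969; -3775977/34969 20144169/139876]. tr(M)=31477725/139876, det(M)=1265625/139876
eigenvalues of AᵀA: λ = (tr ± √(tr²−4·det))/2 = 225, 5625/139876
so κ_2 = √(225 / (5625/139876)) = 74.8000

74.8000


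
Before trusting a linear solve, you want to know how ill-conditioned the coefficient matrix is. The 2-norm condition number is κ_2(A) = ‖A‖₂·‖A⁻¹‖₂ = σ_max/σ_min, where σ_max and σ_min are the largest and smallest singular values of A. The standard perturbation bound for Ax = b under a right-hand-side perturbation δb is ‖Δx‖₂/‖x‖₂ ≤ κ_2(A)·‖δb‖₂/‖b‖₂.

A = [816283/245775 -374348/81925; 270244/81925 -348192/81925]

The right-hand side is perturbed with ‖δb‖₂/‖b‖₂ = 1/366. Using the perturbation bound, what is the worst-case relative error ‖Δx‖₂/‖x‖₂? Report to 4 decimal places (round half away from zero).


0.1737

M = AᵀA = [1573845793/71825625 -699006308/23941875; -699006308/23941875 310789648/7980625]. tr(M)=34967621/574605, det(M)=7311616/7980625
solving λ² − 34967621/574605·λ + 7311616/7980625 = 0 gives λ = 1521/25, 43264/2873025
σ_max=√(1521/25)=(39/5), σ_min=√(43264/2873025)=(208/1695) → κ = 63.5625
κ_2(A)·‖δb‖/‖b‖ = 0.1737


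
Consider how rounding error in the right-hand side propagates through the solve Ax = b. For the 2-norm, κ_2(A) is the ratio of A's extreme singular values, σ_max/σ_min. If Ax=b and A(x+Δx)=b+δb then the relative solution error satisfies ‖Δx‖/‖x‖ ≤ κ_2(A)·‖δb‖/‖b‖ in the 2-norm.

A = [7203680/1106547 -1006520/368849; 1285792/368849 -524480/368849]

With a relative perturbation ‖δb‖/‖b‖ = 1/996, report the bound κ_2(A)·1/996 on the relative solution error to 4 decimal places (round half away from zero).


AᵀA = [231046211584/4236838281 -32089150720/1412279427; -32089150720/1412279427 4457307200/470759809]; tr = 1604508736/25070049, det = 1638400/25070049
eigenvalues of AᵀA: λ = (tr ± √(tr²−4·det))/2 = 64, 25600/25070049
σ_max=√64=8, σ_min=√(25600/25070049)=(160/5007) → κ = 250.3500
κ_2(A)·‖δb‖/‖b‖ = 0.2514

0.2514


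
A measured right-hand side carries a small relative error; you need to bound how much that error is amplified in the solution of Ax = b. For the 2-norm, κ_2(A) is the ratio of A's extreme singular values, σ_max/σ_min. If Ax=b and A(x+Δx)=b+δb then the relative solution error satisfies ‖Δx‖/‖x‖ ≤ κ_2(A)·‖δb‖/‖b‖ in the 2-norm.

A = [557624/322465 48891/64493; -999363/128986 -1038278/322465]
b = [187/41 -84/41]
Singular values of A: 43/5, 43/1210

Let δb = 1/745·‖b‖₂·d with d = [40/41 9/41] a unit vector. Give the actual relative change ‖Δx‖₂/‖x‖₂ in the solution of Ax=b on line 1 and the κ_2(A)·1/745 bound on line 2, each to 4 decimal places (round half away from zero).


σ_max = 43/5, σ_min = 43/1210
κ = σ_max/σ_min = (43/5)/(43/1210) = 242.0000
perturbation bound = 242.0000·1/745 = 0.3248
solve Ax = b  →  x = [-42.9696 104.0340]
‖b‖ = 5.0000, ‖x‖ = 112.5587
with δb = [0.0065 0.0015], A·Δx = δb → ‖Δx‖ = 0.1889
relative error = 0.0017
so the bound overstates the realised error by a factor of ≈ 193.6009 (computed from the unrounded values)

0.0017
0.3248


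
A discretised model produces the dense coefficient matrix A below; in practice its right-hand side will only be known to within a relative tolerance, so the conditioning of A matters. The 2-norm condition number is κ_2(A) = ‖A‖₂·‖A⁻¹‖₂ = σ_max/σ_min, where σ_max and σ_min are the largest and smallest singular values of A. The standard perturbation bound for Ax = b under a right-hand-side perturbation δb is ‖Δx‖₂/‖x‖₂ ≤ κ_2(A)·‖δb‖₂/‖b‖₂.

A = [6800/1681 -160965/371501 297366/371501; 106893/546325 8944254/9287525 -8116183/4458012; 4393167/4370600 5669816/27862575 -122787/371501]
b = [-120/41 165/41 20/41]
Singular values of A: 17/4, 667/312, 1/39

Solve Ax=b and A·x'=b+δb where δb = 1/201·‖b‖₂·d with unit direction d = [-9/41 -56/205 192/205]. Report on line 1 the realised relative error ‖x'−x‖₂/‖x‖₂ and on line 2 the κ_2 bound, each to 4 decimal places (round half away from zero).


0.4851
0.8246

largest singular value 17/4, smallest 1/39
condition number: (17/4) ÷ (1/39) = 165.7500
worst-case relative error ≤ 165.7500 × 1/201 = 0.8246
solve Ax = b  →  x = [-0.2779 0.9319 -1.7474]
‖b‖₂ = 5.0000 and ‖x‖₂ = 1.9998
Δx = A⁻¹·δb where δb = 1/201·5.0000·d; ‖Δx‖ = 0.9701
relative error = 0.4851
so the bound overstates the realised error by a factor of ≈ 1.6998 (computed from the unrounded values)


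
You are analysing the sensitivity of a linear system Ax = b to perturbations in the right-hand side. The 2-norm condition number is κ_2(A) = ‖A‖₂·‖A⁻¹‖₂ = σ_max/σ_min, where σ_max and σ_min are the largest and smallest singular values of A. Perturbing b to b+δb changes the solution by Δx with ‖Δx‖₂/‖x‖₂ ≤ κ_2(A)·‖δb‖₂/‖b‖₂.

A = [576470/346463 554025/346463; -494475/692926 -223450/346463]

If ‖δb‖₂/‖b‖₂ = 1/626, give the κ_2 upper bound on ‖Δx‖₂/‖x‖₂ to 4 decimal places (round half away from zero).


form AᵀA = [9312285025/2841103204 2216710125/710275801; 2216710125/710275801 2111678125/710275801] with trace 21116525/3378244 and determinant 15625/3378244
λ_max, λ_min = (21116525/3378244 ± √445696487825625/11412532523536)/2 = 25/4, 625/844561
so κ_2 = √((25/4) / (625/844561)) = 91.9000
bound on ‖Δx‖/‖x‖: κ·ε = 91.9000·1/626 = 0.1468

0.1468


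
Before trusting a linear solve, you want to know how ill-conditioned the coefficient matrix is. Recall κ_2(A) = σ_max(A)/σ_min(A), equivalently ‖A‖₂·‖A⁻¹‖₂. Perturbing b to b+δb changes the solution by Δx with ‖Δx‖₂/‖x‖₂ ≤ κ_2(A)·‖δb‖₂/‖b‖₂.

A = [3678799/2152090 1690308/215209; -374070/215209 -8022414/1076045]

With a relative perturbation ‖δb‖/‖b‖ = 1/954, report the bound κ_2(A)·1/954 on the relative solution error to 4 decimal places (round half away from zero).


0.1423

M = AᵀA = [32730557161/5507124100 7265274786/275356205; 7265274786/275356205 161459755956/1376781025]. tr(M)=80734037/655220, det(M)=16867449/20475625
eigenvalues of AᵀA: λ = (tr ± √(tr²−4·det))/2 = 12321/100, 5476/819025
so κ_2 = √((12321/100) / (5476/819025)) = 135.7500
worst-case relative error ≤ 135.7500 × 1/954 = 0.1423


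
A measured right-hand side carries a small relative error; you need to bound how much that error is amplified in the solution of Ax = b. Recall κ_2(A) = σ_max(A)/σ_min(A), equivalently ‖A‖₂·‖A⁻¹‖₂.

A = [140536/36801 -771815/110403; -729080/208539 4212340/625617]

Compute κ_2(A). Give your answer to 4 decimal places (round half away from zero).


95.1750

M = AᵀA = [12475475584/465394329 -70139581160/1396182987; -70139581160/1396182987 394591094425/4188548961]. tr(M)=1753876729/14493249, det(M)=23425600/14493249
eigenvalues of AᵀA: λ = (tr ± √(tr²−4·det))/2 = 121, 193600/14493249
κ_2(A) = √(λ_max/λ_min) = √(121 / (193600/14493249)) = 95.1750


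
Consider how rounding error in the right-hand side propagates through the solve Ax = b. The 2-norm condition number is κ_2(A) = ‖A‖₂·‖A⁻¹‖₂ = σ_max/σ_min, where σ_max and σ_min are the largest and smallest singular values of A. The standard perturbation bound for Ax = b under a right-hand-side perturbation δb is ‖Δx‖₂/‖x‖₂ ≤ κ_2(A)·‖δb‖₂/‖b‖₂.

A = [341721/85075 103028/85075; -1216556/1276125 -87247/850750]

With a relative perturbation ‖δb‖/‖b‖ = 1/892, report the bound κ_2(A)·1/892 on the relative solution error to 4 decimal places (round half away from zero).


M = AᵀA = [16510403281/968765625 1602369286/322921875; 1602369286/322921875 635983889/430562500]. tr(M)=114824749/6200100, det(M)=3418801/6200100
char-poly roots: 1849/100 and 1849/62001
κ = σ_max/σ_min = (43/10)/(43/249) = 24.9000
worst-case relative error ≤ 24.9000 × 1/892 = 0.0279

0.0279


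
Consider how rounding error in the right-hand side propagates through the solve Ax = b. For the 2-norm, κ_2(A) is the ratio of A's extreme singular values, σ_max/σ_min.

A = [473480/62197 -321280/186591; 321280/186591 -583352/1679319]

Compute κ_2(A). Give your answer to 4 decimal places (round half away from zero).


199.8000

M = AᵀA = [1261672000/20711601 -2554818560/186404409; -2554818560/186404409 5176197184/1677639681]. tr(M)=63873664/998001, det(M)=102400/998001
char-poly roots: 64 and 1600/998001
κ_2(A) = √(λ_max/λ_min) = √(64 / (1600/998001)) = 199.8000


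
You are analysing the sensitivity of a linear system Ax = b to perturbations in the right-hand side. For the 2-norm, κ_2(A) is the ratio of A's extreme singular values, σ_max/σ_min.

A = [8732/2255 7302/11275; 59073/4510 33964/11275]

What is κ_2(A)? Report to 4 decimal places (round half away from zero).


61.6000

M = AᵀA = [151784425/813604 8535510/203401; 8535510/203401 1930996/203401]. tr(M)=94889/484, det(M)=1225/121
solving λ² − 94889/484·λ + 1225/121 = 0 gives λ = 196, 25/484
κ = σ_max/σ_min = 14/(5/22) = 61.6000


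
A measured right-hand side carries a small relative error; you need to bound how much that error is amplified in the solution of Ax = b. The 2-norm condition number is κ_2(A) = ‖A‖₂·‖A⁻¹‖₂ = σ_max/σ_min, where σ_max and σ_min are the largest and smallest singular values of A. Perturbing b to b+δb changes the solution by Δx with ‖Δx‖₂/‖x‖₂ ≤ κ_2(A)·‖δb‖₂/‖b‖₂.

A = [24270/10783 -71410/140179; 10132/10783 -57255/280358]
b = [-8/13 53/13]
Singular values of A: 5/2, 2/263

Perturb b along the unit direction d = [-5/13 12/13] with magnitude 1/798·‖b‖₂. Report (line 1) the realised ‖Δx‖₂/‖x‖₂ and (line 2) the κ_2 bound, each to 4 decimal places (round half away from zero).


0.0013
0.4120

from the listed singular values, σ₁ = 5/2, σ_n = 2/263
κ = σ_max/σ_min = (5/2)/(2/263) = 328.7500
κ_2(A)·‖δb‖/‖b‖ = 0.4120
solve Ax = b  →  x = [115.8537 513.0829]
‖b‖ = 4.1231, ‖x‖ = 526.0002
Δx = A⁻¹·δb where δb = 1/798·4.1231·d; ‖Δx‖ = 0.6794
realised ‖Δx‖/‖x‖ = 0.0013
so the bound overstates the realised error by a factor of ≈ 318.9344 (computed from the unrounded values)


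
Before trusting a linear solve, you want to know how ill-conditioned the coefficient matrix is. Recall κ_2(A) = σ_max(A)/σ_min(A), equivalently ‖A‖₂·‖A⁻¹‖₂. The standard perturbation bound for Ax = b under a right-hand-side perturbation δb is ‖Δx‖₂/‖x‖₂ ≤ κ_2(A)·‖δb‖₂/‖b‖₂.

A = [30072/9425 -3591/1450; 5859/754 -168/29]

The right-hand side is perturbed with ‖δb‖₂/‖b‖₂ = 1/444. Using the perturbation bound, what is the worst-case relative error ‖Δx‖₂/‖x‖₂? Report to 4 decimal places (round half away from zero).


0.3266

AᵀA = [148356369/2102500 -27814752/525625; -27814752/525625 83455281/2102500]; tr = 4636233/42050, det = 194481/336400
char-poly roots: 441/4 and 441/84100
κ = σ_max/σ_min = (21/2)/(21/290) = 145.0000
worst-case relative error ≤ 145.0000 × 1/444 = 0.3266


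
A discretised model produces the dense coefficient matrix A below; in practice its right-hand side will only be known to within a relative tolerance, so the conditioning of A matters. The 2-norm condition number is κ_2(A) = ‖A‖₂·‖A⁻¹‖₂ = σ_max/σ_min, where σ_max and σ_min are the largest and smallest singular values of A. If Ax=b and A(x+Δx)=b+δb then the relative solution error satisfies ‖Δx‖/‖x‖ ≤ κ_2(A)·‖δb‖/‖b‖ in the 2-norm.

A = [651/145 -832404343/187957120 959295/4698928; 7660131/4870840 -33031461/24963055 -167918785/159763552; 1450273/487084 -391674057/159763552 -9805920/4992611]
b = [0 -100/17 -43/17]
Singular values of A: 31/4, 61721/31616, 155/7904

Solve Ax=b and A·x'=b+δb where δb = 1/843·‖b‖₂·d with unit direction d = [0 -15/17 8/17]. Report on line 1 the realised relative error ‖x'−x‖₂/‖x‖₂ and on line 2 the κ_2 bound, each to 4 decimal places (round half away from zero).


σ_max = 31/4, σ_min = 155/7904
κ = σ_max/σ_min = (31/4)/(155/7904) = 395.2000
κ_2(A)·‖δb‖/‖b‖ = 0.4688
solve Ax = b  →  x = [140.3915 143.9136 34.4807]
‖b‖₂ = 6.4031 and ‖x‖₂ = 203.9849
δb = ε·‖b‖·d = [0.0000 -0.0067 0.0036]; solving A·Δx = δb gives ‖Δx‖ = 0.3873
dividing the unrounded norms, ‖Δx‖/‖x‖ = 0.0019
so the bound overstates the realised error by a factor of ≈ 246.8924 (computed from the unrounded values)

0.0019
0.4688


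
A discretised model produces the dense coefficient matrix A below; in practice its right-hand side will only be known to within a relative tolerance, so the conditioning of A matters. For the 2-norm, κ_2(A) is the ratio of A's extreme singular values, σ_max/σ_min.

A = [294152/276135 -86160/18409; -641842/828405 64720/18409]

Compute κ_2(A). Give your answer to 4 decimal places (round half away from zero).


M = AᵀA = [47627589796/27450193761 -23514484640/3050021529; -23514484640/3050021529 11612224000/338891281]. tr(M)=587874916/16329681, det(M)=25600/1814409
char-poly roots: 36 and 6400/16329681
so κ_2 = √(36 / (6400/16329681)) = 303.0750

303.0750


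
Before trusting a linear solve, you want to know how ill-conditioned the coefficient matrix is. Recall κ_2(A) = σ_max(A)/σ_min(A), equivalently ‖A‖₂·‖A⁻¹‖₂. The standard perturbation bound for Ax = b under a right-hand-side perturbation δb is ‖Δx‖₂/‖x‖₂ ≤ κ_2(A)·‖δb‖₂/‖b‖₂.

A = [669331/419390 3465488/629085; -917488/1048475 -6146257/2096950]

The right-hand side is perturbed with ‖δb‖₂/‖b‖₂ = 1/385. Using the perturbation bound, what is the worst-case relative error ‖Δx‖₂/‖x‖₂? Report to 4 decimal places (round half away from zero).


AᵀA = [50405663009/15215222500 129595700416/11411416875; 129595700416/11411416875 5332003404169/136937002500]; tr = 4628523497/109549602, det = 17850625/876396816
λ_max, λ_min = (4628523497/109549602 ± √5355562999462252096/3000278824589601)/2 = 169/4, 105625/219099204
so κ_2 = √((169/4) / (105625/219099204)) = 296.0400
perturbation bound = 296.0400·1/385 = 0.7689

0.7689


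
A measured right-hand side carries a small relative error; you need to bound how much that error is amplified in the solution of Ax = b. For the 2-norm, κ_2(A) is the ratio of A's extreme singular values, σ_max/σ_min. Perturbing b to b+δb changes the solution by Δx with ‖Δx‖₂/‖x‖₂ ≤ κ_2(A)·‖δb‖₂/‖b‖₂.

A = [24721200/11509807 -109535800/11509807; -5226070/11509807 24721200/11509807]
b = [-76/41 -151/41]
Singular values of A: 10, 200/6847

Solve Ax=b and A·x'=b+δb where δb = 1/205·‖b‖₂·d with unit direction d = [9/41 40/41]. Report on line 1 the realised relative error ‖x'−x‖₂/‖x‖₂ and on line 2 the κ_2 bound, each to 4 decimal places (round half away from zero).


σ_max = 10, σ_min = 200/6847
κ_2(A) = 10 / (200/6847) = 342.3500
bound on ‖Δx‖/‖x‖: κ·ε = 342.3500·1/205 = 1.6700
solve Ax = b  →  x = [-133.6220 -29.9624]
2-norm of b is 4.1231; of x, 136.9400
δb = ε·‖b‖·d = [0.0044 0.0196]; solving A·Δx = δb gives ‖Δx‖ = 0.6886
relative error = 0.0050
so the bound overstates the realised error by a factor of ≈ 332.1284 (computed from the unrounded values)

0.0050
1.6700


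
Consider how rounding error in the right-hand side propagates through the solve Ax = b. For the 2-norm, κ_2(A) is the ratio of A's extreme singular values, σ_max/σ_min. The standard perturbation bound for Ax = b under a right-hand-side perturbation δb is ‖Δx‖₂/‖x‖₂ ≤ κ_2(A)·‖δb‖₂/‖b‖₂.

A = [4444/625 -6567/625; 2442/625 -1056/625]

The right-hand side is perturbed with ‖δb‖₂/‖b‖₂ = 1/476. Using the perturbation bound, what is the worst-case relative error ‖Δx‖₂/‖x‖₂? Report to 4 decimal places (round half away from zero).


M = AᵀA = [8228/125 -10164/125; -10164/125 14157/125]. tr(M)=4477/25, det(M)=527076/625
eigenvalues of AᵀA: λ = (tr ± √(tr²−4·det))/2 = 4356/25, 121/25
κ_2(A) = √(λ_max/λ_min) = √((4356/25) / (121/25)) = 6.0000
worst-case relative error ≤ 6.0000 × 1/476 = 0.0126

0.0126


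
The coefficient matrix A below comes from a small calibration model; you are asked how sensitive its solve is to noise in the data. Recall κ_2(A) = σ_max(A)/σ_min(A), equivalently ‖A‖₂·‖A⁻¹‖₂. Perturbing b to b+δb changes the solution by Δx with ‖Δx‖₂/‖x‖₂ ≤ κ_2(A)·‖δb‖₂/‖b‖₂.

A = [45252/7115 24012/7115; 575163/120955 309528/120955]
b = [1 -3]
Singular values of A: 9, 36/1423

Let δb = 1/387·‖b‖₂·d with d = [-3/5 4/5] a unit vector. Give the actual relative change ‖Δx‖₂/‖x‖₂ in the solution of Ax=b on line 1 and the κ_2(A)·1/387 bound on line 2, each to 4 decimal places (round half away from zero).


largest singular value 9, smallest 36/1423
κ = σ_max/σ_min = 9/(36/1423) = 355.7500
perturbation bound = 355.7500·1/387 = 0.9193
solve Ax = b  →  x = [55.7059 -104.6846]
‖b‖ = 3.1623, ‖x‖ = 118.5834
with δb = [-0.0049 0.0065], A·Δx = δb → ‖Δx‖ = 0.3230
relative error = 0.0027
tightness: 0.0027 against a bound of 0.9193 (unrounded ratio ≈ 0.0030)

0.0027
0.9193
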